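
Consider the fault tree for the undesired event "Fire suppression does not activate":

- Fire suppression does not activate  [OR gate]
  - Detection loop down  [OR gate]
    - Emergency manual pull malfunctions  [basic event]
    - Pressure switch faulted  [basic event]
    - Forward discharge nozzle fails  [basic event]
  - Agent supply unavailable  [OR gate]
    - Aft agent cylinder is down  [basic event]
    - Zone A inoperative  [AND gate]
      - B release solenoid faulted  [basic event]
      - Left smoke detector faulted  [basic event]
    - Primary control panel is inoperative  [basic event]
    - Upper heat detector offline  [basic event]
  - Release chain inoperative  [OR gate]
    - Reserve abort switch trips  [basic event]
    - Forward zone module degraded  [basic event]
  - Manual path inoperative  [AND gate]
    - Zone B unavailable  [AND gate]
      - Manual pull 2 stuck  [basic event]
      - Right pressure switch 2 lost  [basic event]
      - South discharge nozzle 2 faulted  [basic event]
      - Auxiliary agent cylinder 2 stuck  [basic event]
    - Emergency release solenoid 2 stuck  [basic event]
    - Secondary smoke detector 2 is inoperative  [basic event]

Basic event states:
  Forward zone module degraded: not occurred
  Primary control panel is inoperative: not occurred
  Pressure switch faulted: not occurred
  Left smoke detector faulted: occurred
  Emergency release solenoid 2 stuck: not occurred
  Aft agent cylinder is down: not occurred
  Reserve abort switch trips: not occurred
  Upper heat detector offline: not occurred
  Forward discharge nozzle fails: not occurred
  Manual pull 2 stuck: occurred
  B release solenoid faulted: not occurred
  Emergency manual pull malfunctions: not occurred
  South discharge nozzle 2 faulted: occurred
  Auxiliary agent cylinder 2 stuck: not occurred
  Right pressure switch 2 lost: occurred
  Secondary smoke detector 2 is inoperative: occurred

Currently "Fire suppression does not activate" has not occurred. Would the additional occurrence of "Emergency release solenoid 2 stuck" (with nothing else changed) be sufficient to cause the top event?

Counterfactual: set "Emergency release solenoid 2 stuck" to occurred.
Detection loop down [OR]: Emergency manual pull malfunctions=not, Pressure switch faulted=not, Forward discharge nozzle fails=not → no input occurs → does not occur.
Zone A inoperative [AND]: B release solenoid faulted=not, Left smoke detector faulted=occurs → not all inputs occur → does not occur.
Agent supply unavailable [OR]: Aft agent cylinder is down=not, Zone A inoperative=not, Primary control panel is inoperative=not, Upper heat detector offline=not → no input occurs → does not occur.
Release chain inoperative [OR]: Reserve abort switch trips=not, Forward zone module degraded=not → no input occurs → does not occur.
Zone B unavailable [AND]: Manual pull 2 stuck=occurs, Right pressure switch 2 lost=occurs, South discharge nozzle 2 faulted=occurs, Auxiliary agent cylinder 2 stuck=not → not all inputs occur → does not occur.
Manual path inoperative [AND]: Zone B unavailable=not, Emergency release solenoid 2 stuck=occurs, Secondary smoke detector 2 is inoperative=occurs → not all inputs occur → does not occur.
Fire suppression does not activate [OR]: Detection loop down=not, Agent supply unavailable=not, Release chain inoperative=not, Manual path inoperative=not → no input occurs → does not occur.

No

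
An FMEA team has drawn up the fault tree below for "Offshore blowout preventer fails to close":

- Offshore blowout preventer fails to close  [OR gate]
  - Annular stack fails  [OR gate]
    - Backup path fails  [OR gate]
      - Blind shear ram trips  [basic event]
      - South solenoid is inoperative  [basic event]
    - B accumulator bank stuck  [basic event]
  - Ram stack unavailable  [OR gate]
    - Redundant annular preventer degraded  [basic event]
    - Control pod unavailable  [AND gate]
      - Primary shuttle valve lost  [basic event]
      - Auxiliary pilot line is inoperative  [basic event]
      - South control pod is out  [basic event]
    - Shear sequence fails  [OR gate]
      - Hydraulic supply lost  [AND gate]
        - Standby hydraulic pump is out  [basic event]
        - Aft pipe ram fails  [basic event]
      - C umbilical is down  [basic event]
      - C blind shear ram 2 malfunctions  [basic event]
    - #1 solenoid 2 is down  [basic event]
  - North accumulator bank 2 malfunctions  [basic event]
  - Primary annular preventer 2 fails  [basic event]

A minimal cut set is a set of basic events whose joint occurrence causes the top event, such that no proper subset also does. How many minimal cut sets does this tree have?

11

Backup path fails [OR]: union of children's cut sets → 2 cut set(s).
Annular stack fails [OR]: union of children's cut sets → 3 cut set(s).
Control pod unavailable [AND]: one cut set from each child combined → 1 × 1 × 1 = 1 cut set(s).
Hydraulic supply lost [AND]: one cut set from each child combined → 1 × 1 = 1 cut set(s).
Shear sequence fails [OR]: union of children's cut sets → 3 cut set(s).
Ram stack unavailable [OR]: union of children's cut sets → 6 cut set(s).
Offshore blowout preventer fails to close [OR]: union of children's cut sets → 11 cut set(s).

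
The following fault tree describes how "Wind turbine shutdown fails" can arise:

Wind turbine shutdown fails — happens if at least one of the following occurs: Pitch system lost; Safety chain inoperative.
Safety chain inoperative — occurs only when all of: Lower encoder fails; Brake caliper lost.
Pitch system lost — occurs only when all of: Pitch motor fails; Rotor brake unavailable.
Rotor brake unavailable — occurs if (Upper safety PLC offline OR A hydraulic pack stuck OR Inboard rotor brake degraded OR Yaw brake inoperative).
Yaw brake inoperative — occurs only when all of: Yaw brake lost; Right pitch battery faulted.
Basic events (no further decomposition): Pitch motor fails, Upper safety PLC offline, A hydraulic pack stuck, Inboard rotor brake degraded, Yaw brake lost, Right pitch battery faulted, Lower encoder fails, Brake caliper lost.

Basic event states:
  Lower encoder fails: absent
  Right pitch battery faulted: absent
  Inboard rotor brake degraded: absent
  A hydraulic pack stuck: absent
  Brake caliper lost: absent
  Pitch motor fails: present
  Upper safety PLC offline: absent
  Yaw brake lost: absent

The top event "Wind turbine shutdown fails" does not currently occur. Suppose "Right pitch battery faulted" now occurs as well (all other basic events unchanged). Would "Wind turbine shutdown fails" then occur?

No

Counterfactual: set "Right pitch battery faulted" to occurred.
Yaw brake inoperative [AND]: Yaw brake lost=not, Right pitch battery faulted=occurs → not all inputs occur → does not occur.
Rotor brake unavailable [OR]: Upper safety PLC offline=not, A hydraulic pack stuck=not, Inboard rotor brake degraded=not, Yaw brake inoperative=not → no input occurs → does not occur.
Pitch system lost [AND]: Pitch motor fails=occurs, Rotor brake unavailable=not → not all inputs occur → does not occur.
Safety chain inoperative [AND]: Lower encoder fails=not, Brake caliper lost=not → not all inputs occur → does not occur.
Wind turbine shutdown fails [OR]: Pitch system lost=not, Safety chain inoperative=not → no input occurs → does not occur.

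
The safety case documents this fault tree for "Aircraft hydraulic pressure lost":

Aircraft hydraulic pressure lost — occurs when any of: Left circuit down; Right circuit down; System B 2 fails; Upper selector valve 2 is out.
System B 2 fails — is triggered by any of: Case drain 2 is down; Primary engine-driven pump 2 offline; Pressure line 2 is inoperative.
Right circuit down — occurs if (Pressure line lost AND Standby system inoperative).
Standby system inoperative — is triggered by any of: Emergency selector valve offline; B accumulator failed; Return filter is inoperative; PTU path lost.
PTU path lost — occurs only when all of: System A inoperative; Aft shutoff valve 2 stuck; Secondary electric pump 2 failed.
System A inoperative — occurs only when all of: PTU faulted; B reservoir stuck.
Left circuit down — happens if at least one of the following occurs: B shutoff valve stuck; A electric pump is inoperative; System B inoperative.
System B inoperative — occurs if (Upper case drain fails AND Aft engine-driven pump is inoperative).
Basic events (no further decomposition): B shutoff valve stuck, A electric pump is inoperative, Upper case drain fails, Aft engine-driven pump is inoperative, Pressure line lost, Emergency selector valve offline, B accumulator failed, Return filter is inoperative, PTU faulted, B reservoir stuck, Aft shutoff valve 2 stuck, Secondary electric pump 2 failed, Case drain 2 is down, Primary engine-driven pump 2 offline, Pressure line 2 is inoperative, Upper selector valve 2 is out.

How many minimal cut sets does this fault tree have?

System B inoperative [AND]: one cut set from each child combined → 1 × 1 = 1 cut set(s).
Left circuit down [OR]: union of children's cut sets → 3 cut set(s).
System A inoperative [AND]: one cut set from each child combined → 1 × 1 = 1 cut set(s).
PTU path lost [AND]: one cut set from each child combined → 1 × 1 × 1 = 1 cut set(s).
Standby system inoperative [OR]: union of children's cut sets → 4 cut set(s).
Right circuit down [AND]: one cut set from each child combined → 1 × 4 = 4 cut set(s).
System B 2 fails [OR]: union of children's cut sets → 3 cut set(s).
Aircraft hydraulic pressure lost [OR]: union of children's cut sets → 11 cut set(s).

11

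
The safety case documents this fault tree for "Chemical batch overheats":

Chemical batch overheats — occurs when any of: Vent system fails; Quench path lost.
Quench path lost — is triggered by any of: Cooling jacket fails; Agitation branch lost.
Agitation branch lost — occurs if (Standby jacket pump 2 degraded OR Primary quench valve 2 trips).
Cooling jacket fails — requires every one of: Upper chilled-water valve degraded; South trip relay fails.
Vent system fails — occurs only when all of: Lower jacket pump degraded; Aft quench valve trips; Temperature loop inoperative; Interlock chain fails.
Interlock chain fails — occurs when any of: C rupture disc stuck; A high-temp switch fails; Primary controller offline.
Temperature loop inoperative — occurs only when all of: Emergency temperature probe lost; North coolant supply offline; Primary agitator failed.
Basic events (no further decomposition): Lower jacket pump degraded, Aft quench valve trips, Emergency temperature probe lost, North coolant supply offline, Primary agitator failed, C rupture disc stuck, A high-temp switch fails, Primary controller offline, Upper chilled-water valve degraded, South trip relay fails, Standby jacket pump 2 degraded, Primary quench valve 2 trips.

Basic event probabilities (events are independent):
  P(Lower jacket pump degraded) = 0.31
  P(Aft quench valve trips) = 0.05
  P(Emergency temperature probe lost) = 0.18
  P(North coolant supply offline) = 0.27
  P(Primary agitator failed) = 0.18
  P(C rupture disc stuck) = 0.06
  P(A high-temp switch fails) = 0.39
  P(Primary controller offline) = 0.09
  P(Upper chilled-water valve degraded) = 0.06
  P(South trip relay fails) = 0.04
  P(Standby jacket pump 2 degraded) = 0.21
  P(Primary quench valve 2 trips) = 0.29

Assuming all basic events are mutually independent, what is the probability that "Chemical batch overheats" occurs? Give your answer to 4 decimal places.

P(Temperature loop inoperative) [AND] = 0.18 × 0.27 × 0.18 = 0.008748
P(Interlock chain fails) [OR] = 1 − (1−0.06) × (1−0.39) × (1−0.09) = 0.478206
P(Vent system fails) [AND] = 0.31 × 0.05 × 0.008748 × 0.478206 = 0.000065
P(Cooling jacket fails) [AND] = 0.06 × 0.04 = 0.002400
P(Agitation branch lost) [OR] = 1 − (1−0.21) × (1−0.29) = 0.439100
P(Quench path lost) [OR] = 1 − (1−0.002400) × (1−0.439100) = 0.440446
P(Chemical batch overheats) [OR] = 1 − (1−0.000065) × (1−0.440446) = 0.440482
Rounded to 4 decimal places: P(Chemical batch overheats) ≈ 0.4405.

0.4405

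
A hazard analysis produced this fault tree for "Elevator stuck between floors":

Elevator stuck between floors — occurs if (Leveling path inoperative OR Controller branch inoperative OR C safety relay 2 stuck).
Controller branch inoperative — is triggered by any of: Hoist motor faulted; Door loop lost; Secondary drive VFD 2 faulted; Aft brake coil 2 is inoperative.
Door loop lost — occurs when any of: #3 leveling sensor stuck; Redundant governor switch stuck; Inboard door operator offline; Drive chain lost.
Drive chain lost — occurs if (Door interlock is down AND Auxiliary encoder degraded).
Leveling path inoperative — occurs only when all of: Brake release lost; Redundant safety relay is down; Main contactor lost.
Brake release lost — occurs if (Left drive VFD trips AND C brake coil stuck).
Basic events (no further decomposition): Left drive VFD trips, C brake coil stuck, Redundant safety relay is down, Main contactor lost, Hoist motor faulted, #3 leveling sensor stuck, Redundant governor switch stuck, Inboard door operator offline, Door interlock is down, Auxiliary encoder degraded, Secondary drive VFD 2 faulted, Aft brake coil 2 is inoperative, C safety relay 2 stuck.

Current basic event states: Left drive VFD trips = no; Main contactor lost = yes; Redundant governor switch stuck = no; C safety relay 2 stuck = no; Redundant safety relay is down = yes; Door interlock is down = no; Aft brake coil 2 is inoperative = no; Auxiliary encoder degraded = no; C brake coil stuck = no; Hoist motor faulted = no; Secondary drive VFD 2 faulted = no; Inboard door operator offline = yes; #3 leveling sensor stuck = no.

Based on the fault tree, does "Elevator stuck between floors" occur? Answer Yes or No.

Yes

Brake release lost [AND]: Left drive VFD trips=not, C brake coil stuck=not → not all inputs occur → does not occur.
Leveling path inoperative [AND]: Brake release lost=not, Redundant safety relay is down=occurs, Main contactor lost=occurs → not all inputs occur → does not occur.
Drive chain lost [AND]: Door interlock is down=not, Auxiliary encoder degraded=not → not all inputs occur → does not occur.
Door loop lost [OR]: #3 leveling sensor stuck=not, Redundant governor switch stuck=not, Inboard door operator offline=occurs, Drive chain lost=not → at least one input occurs → occurs.
Controller branch inoperative [OR]: Hoist motor faulted=not, Door loop lost=occurs, Secondary drive VFD 2 faulted=not, Aft brake coil 2 is inoperative=not → at least one input occurs → occurs.
Elevator stuck between floors [OR]: Leveling path inoperative=not, Controller branch inoperative=occurs, C safety relay 2 stuck=not → at least one input occurs → occurs.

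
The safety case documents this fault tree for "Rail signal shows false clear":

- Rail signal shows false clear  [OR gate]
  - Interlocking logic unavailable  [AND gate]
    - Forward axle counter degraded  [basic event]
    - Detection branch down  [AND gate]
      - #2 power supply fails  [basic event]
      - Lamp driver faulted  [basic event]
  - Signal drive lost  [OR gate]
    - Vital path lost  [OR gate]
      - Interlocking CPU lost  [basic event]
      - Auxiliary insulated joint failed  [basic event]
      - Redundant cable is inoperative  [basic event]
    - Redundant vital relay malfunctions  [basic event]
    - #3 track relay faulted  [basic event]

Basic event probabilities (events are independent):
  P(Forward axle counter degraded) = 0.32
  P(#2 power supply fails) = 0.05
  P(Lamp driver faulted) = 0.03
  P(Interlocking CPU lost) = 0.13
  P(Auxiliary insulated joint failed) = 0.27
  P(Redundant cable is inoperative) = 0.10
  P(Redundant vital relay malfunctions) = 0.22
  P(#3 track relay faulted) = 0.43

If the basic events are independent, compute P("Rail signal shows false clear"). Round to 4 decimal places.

P(Detection branch down) [AND] = 0.05 × 0.03 = 0.001500
P(Interlocking logic unavailable) [AND] = 0.32 × 0.001500 = 0.000480
P(Vital path lost) [OR] = 1 − (1−0.13) × (1−0.27) × (1−0.10) = 0.428410
P(Signal drive lost) [OR] = 1 − (1−0.428410) × (1−0.22) × (1−0.43) = 0.745871
P(Rail signal shows false clear) [OR] = 1 − (1−0.000480) × (1−0.745871) = 0.745993
Rounded to 4 decimal places: P(Rail signal shows false clear) ≈ 0.7460.

0.7460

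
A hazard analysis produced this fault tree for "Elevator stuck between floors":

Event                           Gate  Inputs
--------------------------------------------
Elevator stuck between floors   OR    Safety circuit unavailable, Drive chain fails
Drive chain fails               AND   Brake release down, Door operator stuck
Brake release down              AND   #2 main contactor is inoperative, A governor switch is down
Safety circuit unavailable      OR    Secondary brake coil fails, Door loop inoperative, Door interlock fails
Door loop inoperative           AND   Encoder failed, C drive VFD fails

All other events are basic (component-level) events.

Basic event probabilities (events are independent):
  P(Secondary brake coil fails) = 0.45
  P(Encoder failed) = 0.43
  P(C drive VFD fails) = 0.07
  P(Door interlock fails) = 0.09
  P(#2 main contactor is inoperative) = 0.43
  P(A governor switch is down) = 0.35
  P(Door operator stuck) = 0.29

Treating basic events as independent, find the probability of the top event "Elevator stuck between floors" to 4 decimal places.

P(Door loop inoperative) [AND] = 0.43 × 0.07 = 0.030100
P(Safety circuit unavailable) [OR] = 1 − (1−0.45) × (1−0.030100) × (1−0.09) = 0.514565
P(Brake release down) [AND] = 0.43 × 0.35 = 0.150500
P(Drive chain fails) [AND] = 0.150500 × 0.29 = 0.043645
P(Elevator stuck between floors) [OR] = 1 − (1−0.514565) × (1−0.043645) = 0.535752
Rounded to 4 decimal places: P(Elevator stuck between floors) ≈ 0.5358.

0.5358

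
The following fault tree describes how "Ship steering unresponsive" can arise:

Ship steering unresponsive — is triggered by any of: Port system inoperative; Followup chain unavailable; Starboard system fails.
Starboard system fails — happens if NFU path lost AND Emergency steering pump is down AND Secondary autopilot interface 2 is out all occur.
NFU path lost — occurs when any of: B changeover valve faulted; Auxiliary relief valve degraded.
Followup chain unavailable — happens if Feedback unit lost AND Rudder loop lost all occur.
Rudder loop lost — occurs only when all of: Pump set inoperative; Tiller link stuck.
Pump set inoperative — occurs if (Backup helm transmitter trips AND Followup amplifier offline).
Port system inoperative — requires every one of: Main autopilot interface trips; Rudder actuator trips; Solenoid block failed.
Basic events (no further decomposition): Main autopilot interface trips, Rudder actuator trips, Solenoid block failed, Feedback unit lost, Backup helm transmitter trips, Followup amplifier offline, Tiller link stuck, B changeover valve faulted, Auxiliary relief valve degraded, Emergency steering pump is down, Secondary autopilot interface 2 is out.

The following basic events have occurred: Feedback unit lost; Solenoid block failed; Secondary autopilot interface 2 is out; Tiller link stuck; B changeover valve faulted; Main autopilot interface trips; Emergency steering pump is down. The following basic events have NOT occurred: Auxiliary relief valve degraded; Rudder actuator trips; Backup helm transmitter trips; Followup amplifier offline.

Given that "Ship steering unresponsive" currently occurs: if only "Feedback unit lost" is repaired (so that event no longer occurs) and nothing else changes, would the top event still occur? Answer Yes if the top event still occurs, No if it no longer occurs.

Yes

Counterfactual: set "Feedback unit lost" to not occurred.
Port system inoperative [AND]: Main autopilot interface trips=occurs, Rudder actuator trips=not, Solenoid block failed=occurs → not all inputs occur → does not occur.
Pump set inoperative [AND]: Backup helm transmitter trips=not, Followup amplifier offline=not → not all inputs occur → does not occur.
Rudder loop lost [AND]: Pump set inoperative=not, Tiller link stuck=occurs → not all inputs occur → does not occur.
Followup chain unavailable [AND]: Feedback unit lost=not, Rudder loop lost=not → not all inputs occur → does not occur.
NFU path lost [OR]: B changeover valve faulted=occurs, Auxiliary relief valve degraded=not → at least one input occurs → occurs.
Starboard system fails [AND]: NFU path lost=occurs, Emergency steering pump is down=occurs, Secondary autopilot interface 2 is out=occurs → all inputs occur → occurs.
Ship steering unresponsive [OR]: Port system inoperative=not, Followup chain unavailable=not, Starboard system fails=occurs → at least one input occurs → occurs.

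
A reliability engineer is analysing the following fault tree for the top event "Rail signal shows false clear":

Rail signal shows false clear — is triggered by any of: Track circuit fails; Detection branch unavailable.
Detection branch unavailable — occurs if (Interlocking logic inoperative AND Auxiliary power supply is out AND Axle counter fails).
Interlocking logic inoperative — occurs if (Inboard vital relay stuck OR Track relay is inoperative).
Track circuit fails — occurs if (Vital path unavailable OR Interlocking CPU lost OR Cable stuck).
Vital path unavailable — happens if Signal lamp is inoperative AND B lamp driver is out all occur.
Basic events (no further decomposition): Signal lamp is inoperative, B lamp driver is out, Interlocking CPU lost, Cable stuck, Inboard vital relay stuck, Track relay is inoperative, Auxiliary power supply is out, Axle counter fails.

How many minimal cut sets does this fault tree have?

Vital path unavailable [AND]: one cut set from each child combined → 1 × 1 = 1 cut set(s).
Track circuit fails [OR]: union of children's cut sets → 3 cut set(s).
Interlocking logic inoperative [OR]: union of children's cut sets → 2 cut set(s).
Detection branch unavailable [AND]: one cut set from each child combined → 2 × 1 × 1 = 2 cut set(s).
Rail signal shows false clear [OR]: union of children's cut sets → 5 cut set(s).
Minimal cut sets: {B lamp driver is out, Signal lamp is inoperative}; {Interlocking CPU lost}; {Cable stuck}; {Auxiliary power supply is out, Axle counter fails, Inboard vital relay stuck}; {Auxiliary power supply is out, Axle counter fails, Track relay is inoperative}.

5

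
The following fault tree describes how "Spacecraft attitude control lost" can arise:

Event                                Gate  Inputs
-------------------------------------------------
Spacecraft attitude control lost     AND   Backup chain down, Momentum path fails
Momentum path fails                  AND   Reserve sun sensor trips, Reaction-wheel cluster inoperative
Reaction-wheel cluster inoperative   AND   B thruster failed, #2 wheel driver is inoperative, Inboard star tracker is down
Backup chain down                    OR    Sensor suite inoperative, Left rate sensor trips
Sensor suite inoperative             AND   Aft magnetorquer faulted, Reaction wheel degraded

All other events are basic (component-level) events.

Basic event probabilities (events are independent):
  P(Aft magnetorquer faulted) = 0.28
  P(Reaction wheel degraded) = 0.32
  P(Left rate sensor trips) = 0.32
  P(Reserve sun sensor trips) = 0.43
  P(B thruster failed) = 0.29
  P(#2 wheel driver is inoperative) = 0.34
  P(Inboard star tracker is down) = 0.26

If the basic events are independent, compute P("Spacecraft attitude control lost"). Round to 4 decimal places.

P(Sensor suite inoperative) [AND] = 0.28 × 0.32 = 0.089600
P(Backup chain down) [OR] = 1 − (1−0.089600) × (1−0.32) = 0.380928
P(Reaction-wheel cluster inoperative) [AND] = 0.29 × 0.34 × 0.26 = 0.025636
P(Momentum path fails) [AND] = 0.43 × 0.025636 = 0.011023
P(Spacecraft attitude control lost) [AND] = 0.380928 × 0.011023 = 0.004199
Rounded to 4 decimal places: P(Spacecraft attitude control lost) ≈ 0.0042.

0.0042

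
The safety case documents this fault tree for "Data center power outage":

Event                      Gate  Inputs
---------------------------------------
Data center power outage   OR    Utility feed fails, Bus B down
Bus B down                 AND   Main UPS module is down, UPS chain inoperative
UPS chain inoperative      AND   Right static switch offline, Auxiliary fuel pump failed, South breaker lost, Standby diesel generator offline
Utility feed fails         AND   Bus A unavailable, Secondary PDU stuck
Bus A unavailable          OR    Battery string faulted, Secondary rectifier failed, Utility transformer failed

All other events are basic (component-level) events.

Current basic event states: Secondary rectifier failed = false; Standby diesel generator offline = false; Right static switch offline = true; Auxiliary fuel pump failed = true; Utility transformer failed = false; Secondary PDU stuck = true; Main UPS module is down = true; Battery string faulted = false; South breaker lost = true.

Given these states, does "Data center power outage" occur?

Bus A unavailable [OR]: Battery string faulted=not, Secondary rectifier failed=not, Utility transformer failed=not → no input occurs → does not occur.
Utility feed fails [AND]: Bus A unavailable=not, Secondary PDU stuck=occurs → not all inputs occur → does not occur.
UPS chain inoperative [AND]: Right static switch offline=occurs, Auxiliary fuel pump failed=occurs, South breaker lost=occurs, Standby diesel generator offline=not → not all inputs occur → does not occur.
Bus B down [AND]: Main UPS module is down=occurs, UPS chain inoperative=not → not all inputs occur → does not occur.
Data center power outage [OR]: Utility feed fails=not, Bus B down=not → no input occurs → does not occur.

No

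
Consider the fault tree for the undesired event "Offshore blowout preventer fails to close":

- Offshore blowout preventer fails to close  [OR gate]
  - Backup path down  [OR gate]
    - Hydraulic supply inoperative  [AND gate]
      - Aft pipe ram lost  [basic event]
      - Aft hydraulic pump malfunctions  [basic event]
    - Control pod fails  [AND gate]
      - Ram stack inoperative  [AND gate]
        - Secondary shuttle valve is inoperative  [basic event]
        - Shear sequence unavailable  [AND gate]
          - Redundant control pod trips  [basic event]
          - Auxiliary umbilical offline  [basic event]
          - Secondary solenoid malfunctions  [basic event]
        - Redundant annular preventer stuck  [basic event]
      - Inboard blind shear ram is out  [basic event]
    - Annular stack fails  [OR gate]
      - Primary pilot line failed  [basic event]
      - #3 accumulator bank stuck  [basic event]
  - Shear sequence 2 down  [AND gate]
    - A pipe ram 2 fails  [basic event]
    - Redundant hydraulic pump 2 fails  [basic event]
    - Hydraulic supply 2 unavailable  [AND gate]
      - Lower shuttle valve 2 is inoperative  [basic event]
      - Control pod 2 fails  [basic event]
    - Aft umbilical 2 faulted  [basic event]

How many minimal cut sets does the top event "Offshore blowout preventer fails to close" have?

Hydraulic supply inoperative [AND]: one cut set from each child combined → 1 × 1 = 1 cut set(s).
Shear sequence unavailable [AND]: one cut set from each child combined → 1 × 1 × 1 = 1 cut set(s).
Ram stack inoperative [AND]: one cut set from each child combined → 1 × 1 × 1 = 1 cut set(s).
Control pod fails [AND]: one cut set from each child combined → 1 × 1 = 1 cut set(s).
Annular stack fails [OR]: union of children's cut sets → 2 cut set(s).
Backup path down [OR]: union of children's cut sets → 4 cut set(s).
Hydraulic supply 2 unavailable [AND]: one cut set from each child combined → 1 × 1 = 1 cut set(s).
Shear sequence 2 down [AND]: one cut set from each child combined → 1 × 1 × 1 × 1 = 1 cut set(s).
Offshore blowout preventer fails to close [OR]: union of children's cut sets → 5 cut set(s).
Minimal cut sets: {Aft hydraulic pump malfunctions, Aft pipe ram lost}; {Auxiliary umbilical offline, Inboard blind shear ram is out, Redundant annular preventer stuck, Redundant control pod trips, Secondary shuttle valve is inoperative, Secondary solenoid malfunctions}; {Primary pilot line failed}; {#3 accumulator bank stuck}; {A pipe ram 2 fails, Aft umbilical 2 faulted, Control pod 2 fails, Lower shuttle valve 2 is inoperative, Redundant hydraulic pump 2 fails}.

5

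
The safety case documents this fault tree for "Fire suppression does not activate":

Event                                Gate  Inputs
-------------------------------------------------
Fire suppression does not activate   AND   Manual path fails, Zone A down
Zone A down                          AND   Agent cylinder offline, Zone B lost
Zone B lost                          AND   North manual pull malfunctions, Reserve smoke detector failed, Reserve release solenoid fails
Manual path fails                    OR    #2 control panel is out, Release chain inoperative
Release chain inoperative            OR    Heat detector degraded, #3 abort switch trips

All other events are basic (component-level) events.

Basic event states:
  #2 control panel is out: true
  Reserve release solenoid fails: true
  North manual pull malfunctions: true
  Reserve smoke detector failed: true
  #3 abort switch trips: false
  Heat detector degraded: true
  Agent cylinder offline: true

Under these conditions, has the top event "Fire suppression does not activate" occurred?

Yes

Release chain inoperative [OR]: Heat detector degraded=occurs, #3 abort switch trips=not → at least one input occurs → occurs.
Manual path fails [OR]: #2 control panel is out=occurs, Release chain inoperative=occurs → at least one input occurs → occurs.
Zone B lost [AND]: North manual pull malfunctions=occurs, Reserve smoke detector failed=occurs, Reserve release solenoid fails=occurs → all inputs occur → occurs.
Zone A down [AND]: Agent cylinder offline=occurs, Zone B lost=occurs → all inputs occur → occurs.
Fire suppression does not activate [AND]: Manual path fails=occurs, Zone A down=occurs → all inputs occur → occurs.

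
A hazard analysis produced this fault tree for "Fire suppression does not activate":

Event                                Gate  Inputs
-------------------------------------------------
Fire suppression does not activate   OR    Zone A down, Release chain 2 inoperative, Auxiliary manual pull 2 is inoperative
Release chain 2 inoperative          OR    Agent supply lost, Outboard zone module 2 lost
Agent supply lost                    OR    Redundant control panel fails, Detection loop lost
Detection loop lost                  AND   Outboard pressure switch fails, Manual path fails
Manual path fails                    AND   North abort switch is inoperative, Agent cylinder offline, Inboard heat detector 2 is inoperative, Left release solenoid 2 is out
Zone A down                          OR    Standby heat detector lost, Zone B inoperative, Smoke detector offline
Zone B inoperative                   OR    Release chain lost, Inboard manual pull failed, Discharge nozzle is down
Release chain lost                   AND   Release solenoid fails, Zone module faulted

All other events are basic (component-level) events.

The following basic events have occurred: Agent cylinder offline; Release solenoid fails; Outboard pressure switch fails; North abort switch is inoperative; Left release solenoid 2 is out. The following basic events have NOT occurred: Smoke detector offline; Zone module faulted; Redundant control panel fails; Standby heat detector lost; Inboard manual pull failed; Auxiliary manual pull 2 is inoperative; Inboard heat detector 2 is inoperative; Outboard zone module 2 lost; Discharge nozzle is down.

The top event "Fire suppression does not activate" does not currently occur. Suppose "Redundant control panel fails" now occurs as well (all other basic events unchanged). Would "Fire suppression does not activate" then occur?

Yes

Counterfactual: set "Redundant control panel fails" to occurred.
Release chain lost [AND]: Release solenoid fails=occurs, Zone module faulted=not → not all inputs occur → does not occur.
Zone B inoperative [OR]: Release chain lost=not, Inboard manual pull failed=not, Discharge nozzle is down=not → no input occurs → does not occur.
Zone A down [OR]: Standby heat detector lost=not, Zone B inoperative=not, Smoke detector offline=not → no input occurs → does not occur.
Manual path fails [AND]: North abort switch is inoperative=occurs, Agent cylinder offline=occurs, Inboard heat detector 2 is inoperative=not, Left release solenoid 2 is out=occurs → not all inputs occur → does not occur.
Detection loop lost [AND]: Outboard pressure switch fails=occurs, Manual path fails=not → not all inputs occur → does not occur.
Agent supply lost [OR]: Redundant control panel fails=occurs, Detection loop lost=not → at least one input occurs → occurs.
Release chain 2 inoperative [OR]: Agent supply lost=occurs, Outboard zone module 2 lost=not → at least one input occurs → occurs.
Fire suppression does not activate [OR]: Zone A down=not, Release chain 2 inoperative=occurs, Auxiliary manual pull 2 is inoperative=not → at least one input occurs → occurs.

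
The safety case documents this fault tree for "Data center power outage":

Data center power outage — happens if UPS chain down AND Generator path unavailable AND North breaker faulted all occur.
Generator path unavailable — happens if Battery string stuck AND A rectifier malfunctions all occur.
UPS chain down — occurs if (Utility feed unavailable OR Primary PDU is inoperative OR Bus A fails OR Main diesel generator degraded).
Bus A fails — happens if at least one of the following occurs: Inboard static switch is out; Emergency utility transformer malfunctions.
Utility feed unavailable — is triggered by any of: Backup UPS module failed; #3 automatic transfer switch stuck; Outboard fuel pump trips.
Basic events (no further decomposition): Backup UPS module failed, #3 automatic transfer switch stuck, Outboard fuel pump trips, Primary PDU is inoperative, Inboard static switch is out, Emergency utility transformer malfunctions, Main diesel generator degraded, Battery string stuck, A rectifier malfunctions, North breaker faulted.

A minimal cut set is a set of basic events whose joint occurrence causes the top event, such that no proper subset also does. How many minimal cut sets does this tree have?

7

Utility feed unavailable [OR]: union of children's cut sets → 3 cut set(s).
Bus A fails [OR]: union of children's cut sets → 2 cut set(s).
UPS chain down [OR]: union of children's cut sets → 7 cut set(s).
Generator path unavailable [AND]: one cut set from each child combined → 1 × 1 = 1 cut set(s).
Data center power outage [AND]: one cut set from each child combined → 7 × 1 × 1 = 7 cut set(s).
Minimal cut sets: {A rectifier malfunctions, Backup UPS module failed, Battery string stuck, North breaker faulted}; {#3 automatic transfer switch stuck, A rectifier malfunctions, Battery string stuck, North breaker faulted}; {A rectifier malfunctions, Battery string stuck, North breaker faulted, Outboard fuel pump trips}; {A rectifier malfunctions, Battery string stuck, North breaker faulted, Primary PDU is inoperative}; {A rectifier malfunctions, Battery string stuck, Inboard static switch is out, North breaker faulted}; {A rectifier malfunctions, Battery string stuck, Emergency utility transformer malfunctions, North breaker faulted}; {A rectifier malfunctions, Battery string stuck, Main diesel generator degraded, North breaker faulted}.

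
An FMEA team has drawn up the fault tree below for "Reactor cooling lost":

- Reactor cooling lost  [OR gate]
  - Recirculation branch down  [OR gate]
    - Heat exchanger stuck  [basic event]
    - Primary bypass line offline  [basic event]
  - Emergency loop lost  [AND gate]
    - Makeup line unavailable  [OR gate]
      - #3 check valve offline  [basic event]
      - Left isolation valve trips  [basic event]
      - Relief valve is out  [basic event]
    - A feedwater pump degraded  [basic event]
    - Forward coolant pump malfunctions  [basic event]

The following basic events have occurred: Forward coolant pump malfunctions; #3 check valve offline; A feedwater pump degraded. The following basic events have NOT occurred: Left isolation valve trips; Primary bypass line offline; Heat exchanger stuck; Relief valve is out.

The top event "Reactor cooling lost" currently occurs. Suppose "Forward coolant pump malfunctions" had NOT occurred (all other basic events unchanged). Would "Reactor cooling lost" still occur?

Counterfactual: set "Forward coolant pump malfunctions" to not occurred.
Recirculation branch down [OR]: Heat exchanger stuck=not, Primary bypass line offline=not → no input occurs → does not occur.
Makeup line unavailable [OR]: #3 check valve offline=occurs, Left isolation valve trips=not, Relief valve is out=not → at least one input occurs → occurs.
Emergency loop lost [AND]: Makeup line unavailable=occurs, A feedwater pump degraded=occurs, Forward coolant pump malfunctions=not → not all inputs occur → does not occur.
Reactor cooling lost [OR]: Recirculation branch down=not, Emergency loop lost=not → no input occurs → does not occur.

No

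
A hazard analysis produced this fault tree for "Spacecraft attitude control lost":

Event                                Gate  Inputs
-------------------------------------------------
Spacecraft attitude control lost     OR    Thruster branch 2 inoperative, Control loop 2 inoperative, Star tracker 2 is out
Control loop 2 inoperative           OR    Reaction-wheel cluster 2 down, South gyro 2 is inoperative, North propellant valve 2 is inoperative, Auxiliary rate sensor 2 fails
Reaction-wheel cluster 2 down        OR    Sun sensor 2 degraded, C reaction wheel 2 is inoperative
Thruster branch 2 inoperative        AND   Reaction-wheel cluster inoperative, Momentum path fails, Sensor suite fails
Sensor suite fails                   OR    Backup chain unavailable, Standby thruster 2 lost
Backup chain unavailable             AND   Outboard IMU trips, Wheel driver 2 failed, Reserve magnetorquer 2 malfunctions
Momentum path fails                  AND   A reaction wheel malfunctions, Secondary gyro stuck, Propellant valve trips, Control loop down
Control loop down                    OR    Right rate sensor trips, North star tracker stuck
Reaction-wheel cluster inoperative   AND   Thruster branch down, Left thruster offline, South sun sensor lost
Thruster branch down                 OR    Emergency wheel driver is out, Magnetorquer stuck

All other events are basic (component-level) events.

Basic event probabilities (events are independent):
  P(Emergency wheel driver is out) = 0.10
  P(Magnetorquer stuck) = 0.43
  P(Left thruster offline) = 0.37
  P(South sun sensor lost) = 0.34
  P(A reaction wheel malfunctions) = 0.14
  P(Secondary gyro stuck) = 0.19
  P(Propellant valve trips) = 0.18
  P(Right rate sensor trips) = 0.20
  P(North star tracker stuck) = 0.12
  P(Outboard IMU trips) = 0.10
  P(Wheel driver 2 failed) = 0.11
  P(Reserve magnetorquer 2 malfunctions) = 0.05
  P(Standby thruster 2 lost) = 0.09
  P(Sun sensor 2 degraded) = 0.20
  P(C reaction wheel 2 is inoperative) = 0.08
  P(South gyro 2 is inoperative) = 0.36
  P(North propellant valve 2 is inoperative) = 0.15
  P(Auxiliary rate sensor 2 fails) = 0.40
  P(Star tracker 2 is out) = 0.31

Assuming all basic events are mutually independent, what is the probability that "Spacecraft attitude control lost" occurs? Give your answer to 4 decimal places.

0.8342

P(Thruster branch down) [OR] = 1 − (1−0.10) × (1−0.43) = 0.487000
P(Reaction-wheel cluster inoperative) [AND] = 0.487000 × 0.37 × 0.34 = 0.061265
P(Control loop down) [OR] = 1 − (1−0.20) × (1−0.12) = 0.296000
P(Momentum path fails) [AND] = 0.14 × 0.19 × 0.18 × 0.296000 = 0.001417
P(Backup chain unavailable) [AND] = 0.10 × 0.11 × 0.05 = 0.000550
P(Sensor suite fails) [OR] = 1 − (1−0.000550) × (1−0.09) = 0.090501
P(Thruster branch 2 inoperative) [AND] = 0.061265 × 0.001417 × 0.090501 = 0.000008
P(Reaction-wheel cluster 2 down) [OR] = 1 − (1−0.20) × (1−0.08) = 0.264000
P(Control loop 2 inoperative) [OR] = 1 − (1−0.264000) × (1−0.36) × (1−0.15) × (1−0.40) = 0.759770
P(Spacecraft attitude control lost) [OR] = 1 − (1−0.000008) × (1−0.759770) × (1−0.31) = 0.834243
Rounded to 4 decimal places: P(Spacecraft attitude control lost) ≈ 0.8342.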